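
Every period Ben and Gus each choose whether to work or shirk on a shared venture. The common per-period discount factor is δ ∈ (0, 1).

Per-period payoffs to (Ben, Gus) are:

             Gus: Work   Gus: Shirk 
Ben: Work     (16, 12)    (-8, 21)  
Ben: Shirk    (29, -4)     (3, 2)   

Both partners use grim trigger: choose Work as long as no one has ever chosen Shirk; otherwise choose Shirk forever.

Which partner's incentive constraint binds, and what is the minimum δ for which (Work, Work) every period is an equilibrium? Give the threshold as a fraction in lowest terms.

Ben; δ ≥ 1/2

For Ben: deviation gain 29−16 = 13, per-period punishment loss 16−3 = 13. IC gives δ ≥ 13/26 = 1/2.
For Gus: gain 9, loss 10 per period, so δ ≥ 9/19.
The tighter constraint is Ben's, so cooperation needs δ ≥ 1/2.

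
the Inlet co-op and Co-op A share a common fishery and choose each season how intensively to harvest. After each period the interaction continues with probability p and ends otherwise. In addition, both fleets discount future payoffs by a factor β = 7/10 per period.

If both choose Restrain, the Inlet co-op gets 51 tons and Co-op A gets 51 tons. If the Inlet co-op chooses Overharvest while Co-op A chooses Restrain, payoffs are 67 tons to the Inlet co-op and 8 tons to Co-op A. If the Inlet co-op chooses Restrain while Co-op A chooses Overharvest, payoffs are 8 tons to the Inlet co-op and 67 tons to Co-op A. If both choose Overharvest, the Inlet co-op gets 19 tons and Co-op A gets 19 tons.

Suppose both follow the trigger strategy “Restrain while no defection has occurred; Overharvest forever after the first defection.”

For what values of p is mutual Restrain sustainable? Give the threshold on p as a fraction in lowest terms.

With continuation probability p and discount β, the effective per-period discount factor is βp.
Grim-trigger IC: βp ≥ (67−51)/(67−19) = 1/3.
So p ≥ (1/3)/(7/10) = 10/21.

10/21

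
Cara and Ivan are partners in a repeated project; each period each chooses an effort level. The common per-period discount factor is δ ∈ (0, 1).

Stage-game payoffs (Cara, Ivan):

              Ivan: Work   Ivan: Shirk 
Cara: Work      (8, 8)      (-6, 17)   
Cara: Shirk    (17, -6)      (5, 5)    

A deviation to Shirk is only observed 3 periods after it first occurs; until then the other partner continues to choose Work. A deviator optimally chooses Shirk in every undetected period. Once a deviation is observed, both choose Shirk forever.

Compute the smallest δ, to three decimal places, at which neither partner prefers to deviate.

0.909

Deviating for the 3 undetected periods gains 17−8 = 9 per period over cooperation, then loses 8−5 = 3 per period forever once punishment starts.
Gain: 9(1 + δ + … + δ^2); loss: 3·δ^3/(1−δ).
No profitable deviation ⇔ 9(1−δ^3) ≤ 3·δ^3, i.e. δ^3 ≥ 9/(9+3) = 3/4.
Hence δ ≥ (3/4)^(1/3) ≈ 0.909.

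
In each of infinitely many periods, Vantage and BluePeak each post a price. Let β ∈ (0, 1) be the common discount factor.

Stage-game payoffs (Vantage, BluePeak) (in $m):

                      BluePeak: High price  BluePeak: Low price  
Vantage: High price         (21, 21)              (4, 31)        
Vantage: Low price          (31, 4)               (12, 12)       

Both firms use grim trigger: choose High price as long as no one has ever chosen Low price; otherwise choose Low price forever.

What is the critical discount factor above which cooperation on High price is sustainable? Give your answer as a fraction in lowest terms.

10/19

21/(1−β) ≥ 31 + 12β/(1−β)
21 ≥ 31 − 19β
β ≥ 10/19.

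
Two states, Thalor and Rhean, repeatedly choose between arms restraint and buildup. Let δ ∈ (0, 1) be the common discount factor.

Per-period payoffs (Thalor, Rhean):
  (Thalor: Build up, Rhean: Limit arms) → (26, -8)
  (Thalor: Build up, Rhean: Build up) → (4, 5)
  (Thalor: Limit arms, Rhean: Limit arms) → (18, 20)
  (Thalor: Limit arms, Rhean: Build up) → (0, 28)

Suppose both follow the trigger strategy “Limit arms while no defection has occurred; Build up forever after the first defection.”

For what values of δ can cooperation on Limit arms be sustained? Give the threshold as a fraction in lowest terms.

Thalor: cooperation gives 18 each period; deviation gives 26 once then 4 forever.
  18/(1−δ) ≥ 26 + 4δ/(1−δ) ⇒ δ ≥ 8/22 = 4/11.
Rhean: cooperation gives 20 each period; deviation gives 28 once then 5 forever.
  δ ≥ 8/23.
Both must hold, so the binding constraint is Thalor's: δ ≥ 4/11.

4/11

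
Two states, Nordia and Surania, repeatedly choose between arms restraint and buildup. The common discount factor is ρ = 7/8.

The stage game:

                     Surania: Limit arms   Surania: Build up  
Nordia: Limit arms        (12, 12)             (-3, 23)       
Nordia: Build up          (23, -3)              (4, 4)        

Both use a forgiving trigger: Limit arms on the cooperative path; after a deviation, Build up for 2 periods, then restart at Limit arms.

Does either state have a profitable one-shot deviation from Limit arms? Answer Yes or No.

A one-shot deviation gives 23 now, then 4 for 2 periods, then back to 12.
Gain from deviating: (23−12) today; loss: (12−4) in each of the next 2 periods.
No-deviation condition: (12−4)(ρ+…+ρ^2) ≥ 23−12, i.e. ρ+…+ρ^2 ≥ 11/8.
At ρ = 7/8: ρ+…+ρ^2 = 1.6406 ≥ 1.3750.
So cooperation is sustainable.

No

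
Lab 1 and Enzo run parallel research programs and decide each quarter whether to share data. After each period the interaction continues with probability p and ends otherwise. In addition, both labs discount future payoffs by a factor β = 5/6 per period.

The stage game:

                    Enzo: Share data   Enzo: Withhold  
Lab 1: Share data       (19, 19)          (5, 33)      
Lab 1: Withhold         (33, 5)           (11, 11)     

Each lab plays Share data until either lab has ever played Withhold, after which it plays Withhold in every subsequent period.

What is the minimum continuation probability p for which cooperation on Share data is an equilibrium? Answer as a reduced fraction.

42/55

Expected continuation weight on next period's payoff is β·p = 5/6·p, which plays the role of the discount factor.
Cooperation requires 5/6·p ≥ (33−19)/(33−11) = 7/11, hence p ≥ 42/55.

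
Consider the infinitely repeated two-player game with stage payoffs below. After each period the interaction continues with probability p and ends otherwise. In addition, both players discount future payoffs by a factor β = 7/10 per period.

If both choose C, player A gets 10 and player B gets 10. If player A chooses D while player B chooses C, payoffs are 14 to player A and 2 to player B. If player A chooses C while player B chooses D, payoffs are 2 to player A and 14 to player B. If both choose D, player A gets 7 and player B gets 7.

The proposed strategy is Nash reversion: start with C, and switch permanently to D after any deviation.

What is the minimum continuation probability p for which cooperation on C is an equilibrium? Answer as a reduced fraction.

Expected continuation weight on next period's payoff is β·p = 7/10·p, which plays the role of the discount factor.
Cooperation requires 7/10·p ≥ (14−10)/(14−7) = 4/7, hence p ≥ 40/49.

40/49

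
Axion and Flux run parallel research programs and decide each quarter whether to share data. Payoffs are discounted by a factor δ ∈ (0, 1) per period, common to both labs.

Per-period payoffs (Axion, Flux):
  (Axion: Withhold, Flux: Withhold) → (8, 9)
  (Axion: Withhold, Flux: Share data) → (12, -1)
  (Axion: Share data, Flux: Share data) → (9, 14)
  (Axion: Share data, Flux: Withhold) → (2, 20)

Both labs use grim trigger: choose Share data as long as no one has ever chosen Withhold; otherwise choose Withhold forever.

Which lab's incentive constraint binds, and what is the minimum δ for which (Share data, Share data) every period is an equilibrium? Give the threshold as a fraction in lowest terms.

For Axion: deviation gain 12−9 = 3, per-period punishment loss 9−8 = 1. IC gives δ ≥ 3/4.
For Flux: gain 6, loss 5 per period, so δ ≥ 6/11.
The tighter constraint is Axion's, so cooperation needs δ ≥ 3/4.

Axion; δ ≥ 3/4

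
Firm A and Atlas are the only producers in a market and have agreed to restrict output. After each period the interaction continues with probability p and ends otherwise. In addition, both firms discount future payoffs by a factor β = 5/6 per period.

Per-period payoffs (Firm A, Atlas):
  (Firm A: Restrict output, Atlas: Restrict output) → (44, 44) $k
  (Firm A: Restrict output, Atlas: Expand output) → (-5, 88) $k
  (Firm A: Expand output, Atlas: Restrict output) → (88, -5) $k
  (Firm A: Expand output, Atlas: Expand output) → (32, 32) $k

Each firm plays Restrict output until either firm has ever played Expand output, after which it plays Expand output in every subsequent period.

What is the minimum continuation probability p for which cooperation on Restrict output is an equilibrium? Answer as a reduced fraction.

With continuation probability p and discount β, the effective per-period discount factor is βp.
Grim-trigger IC: βp ≥ (88−44)/(88−32) = 11/14.
So p ≥ (11/14)/(5/6) = 33/35.

33/35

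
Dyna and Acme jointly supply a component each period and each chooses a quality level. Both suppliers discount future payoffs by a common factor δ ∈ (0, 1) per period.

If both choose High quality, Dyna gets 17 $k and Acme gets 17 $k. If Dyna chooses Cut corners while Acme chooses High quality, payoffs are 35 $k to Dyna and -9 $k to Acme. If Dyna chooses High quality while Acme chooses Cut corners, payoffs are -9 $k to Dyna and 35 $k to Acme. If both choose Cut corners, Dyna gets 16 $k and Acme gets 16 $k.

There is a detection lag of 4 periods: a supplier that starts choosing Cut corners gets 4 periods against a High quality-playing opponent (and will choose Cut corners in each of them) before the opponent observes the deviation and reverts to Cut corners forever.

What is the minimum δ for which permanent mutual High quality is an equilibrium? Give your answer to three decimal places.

0.987

The best deviation is to choose Cut corners for all 4 undetected periods, earning 35 each, then 16 forever once detected.
Deviation value: 35(1−δ^4)/(1−δ) + 16δ^4/(1−δ); cooperation value: 17/(1−δ).
IC: 17 ≥ 35(1−δ^4) + 16δ^4 = 35 − 19δ^4.
So δ^4 ≥ 18/19, giving δ ≥ (18/19)^(1/4) ≈ 0.987.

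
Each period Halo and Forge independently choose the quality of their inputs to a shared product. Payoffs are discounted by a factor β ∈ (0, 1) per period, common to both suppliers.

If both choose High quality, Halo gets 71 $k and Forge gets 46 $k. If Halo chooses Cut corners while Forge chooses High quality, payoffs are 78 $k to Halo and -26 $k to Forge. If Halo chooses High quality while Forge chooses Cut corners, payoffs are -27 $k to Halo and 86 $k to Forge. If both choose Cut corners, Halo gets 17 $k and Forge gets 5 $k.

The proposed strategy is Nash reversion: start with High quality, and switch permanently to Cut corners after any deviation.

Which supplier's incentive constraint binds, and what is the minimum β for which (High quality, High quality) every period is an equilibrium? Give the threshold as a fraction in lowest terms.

Forge; β ≥ 40/81

Halo: cooperation gives 71 each period; deviation gives 78 once then 17 forever.
  71/(1−β) ≥ 78 + 17β/(1−β) ⇒ β ≥ 7/61.
Forge: cooperation gives 46 each period; deviation gives 86 once then 5 forever.
  β ≥ 40/81.
Both must hold, so the binding constraint is Forge's: β ≥ 40/81.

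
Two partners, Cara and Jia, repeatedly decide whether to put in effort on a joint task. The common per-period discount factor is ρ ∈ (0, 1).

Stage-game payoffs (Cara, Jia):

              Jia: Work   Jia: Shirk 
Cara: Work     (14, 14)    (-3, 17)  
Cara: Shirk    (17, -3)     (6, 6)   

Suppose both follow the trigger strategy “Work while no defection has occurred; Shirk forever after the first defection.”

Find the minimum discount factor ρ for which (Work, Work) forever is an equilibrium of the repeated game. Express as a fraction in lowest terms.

3/11

Under grim trigger the critical discount factor is (T−C)/(T−P) with T = 17, C = 14, P = 6.
ρ* = (17−14)/(17−6) = 3/11.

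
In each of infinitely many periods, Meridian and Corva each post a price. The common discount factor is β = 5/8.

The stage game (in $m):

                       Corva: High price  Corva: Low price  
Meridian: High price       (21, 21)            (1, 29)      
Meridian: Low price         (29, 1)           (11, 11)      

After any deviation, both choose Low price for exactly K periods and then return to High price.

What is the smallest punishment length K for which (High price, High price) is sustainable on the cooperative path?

No profitable deviation requires (21−11)(β+…+β^K) ≥ 29−21, i.e. β+…+β^K ≥ 4/5 ≈ 0.8000.
With β = 5/8, the partial sums are K=1: 0.6250, K=2: 1.0156.
K = 2 is the first length at which the sum reaches 0.8000.

2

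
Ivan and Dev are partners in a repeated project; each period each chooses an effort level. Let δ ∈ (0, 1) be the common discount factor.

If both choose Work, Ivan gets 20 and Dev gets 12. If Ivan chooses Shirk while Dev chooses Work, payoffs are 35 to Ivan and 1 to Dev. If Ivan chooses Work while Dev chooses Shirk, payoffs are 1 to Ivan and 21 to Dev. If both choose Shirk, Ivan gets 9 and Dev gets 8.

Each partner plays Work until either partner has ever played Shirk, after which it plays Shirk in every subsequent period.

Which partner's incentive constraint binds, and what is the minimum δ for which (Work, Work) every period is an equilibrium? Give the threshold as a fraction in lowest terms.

Dev; δ ≥ 9/13

Ivan's threshold: (35−20)/(35−9) = 15/26.
Dev's threshold: (21−12)/(21−8) = 9/13.
15/26 < 9/13, so Dev binds and δ* = 9/13.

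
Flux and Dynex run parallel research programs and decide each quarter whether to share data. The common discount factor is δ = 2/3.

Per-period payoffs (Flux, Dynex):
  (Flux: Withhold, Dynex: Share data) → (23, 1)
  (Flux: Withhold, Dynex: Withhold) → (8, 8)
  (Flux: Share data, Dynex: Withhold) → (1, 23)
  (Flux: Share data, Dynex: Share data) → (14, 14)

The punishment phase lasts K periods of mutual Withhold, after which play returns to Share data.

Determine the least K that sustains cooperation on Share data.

4

No profitable deviation requires (14−8)(δ+…+δ^K) ≥ 23−14, i.e. δ+…+δ^K ≥ 3/2 ≈ 1.5000.
With δ = 2/3, the partial sums are K=1: 0.6667, K=2: 1.1111, K=3: 1.4074, K=4: 1.6049.
K = 4 is the first length at which the sum reaches 1.5000.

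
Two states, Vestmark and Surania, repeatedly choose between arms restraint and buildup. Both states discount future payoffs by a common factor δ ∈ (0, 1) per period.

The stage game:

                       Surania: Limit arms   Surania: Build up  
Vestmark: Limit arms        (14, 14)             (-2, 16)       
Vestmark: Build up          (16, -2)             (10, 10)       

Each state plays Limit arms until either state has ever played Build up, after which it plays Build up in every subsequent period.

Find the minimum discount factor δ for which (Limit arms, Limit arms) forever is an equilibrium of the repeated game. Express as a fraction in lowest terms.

1/3

One-period gain from deviating is 16 − 14 = 2. The loss is 14 − 10 = 4 in every subsequent period, with present value 4·δ/(1−δ).
Deviation is unprofitable when 4·δ/(1−δ) ≥ 2, i.e. δ/(1−δ) ≥ 1/2.
Equivalently δ ≥ 2/(2+4) = 1/3.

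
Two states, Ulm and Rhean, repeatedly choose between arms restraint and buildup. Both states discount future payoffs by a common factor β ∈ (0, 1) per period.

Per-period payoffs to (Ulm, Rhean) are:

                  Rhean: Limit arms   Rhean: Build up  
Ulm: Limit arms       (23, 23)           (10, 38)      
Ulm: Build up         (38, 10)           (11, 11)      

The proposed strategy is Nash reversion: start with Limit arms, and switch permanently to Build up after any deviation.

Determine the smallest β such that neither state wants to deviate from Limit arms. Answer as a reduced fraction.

5/9

Under grim trigger the critical discount factor is (T−C)/(T−P) with T = 38, C = 23, P = 11.
β* = (38−23)/(38−11) = 15/27 = 5/9.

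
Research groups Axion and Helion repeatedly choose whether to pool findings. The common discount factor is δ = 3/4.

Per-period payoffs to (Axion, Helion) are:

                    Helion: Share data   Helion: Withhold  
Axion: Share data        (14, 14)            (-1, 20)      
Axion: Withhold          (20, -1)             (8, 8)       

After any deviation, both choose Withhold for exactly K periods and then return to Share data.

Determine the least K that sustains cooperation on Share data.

2

No profitable deviation requires (14−8)(δ+…+δ^K) ≥ 20−14, i.e. δ+…+δ^K ≥ 1 ≈ 1.0000.
With δ = 3/4, the partial sums are K=1: 0.7500, K=2: 1.3125.
K = 2 is the first length at which the sum reaches 1.0000.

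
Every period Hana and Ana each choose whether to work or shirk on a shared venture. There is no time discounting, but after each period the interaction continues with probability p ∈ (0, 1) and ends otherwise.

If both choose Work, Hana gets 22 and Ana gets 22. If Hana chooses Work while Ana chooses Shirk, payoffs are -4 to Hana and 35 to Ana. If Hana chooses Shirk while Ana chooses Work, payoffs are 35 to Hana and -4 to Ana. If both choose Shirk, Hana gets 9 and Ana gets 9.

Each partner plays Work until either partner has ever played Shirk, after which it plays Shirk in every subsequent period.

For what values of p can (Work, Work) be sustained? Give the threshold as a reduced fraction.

1/2

Expected cooperation value is 22 + p·22 + p²·22 + … = 22/(1−p); deviation gives 35 + p·9/(1−p).
22 ≥ 35(1−p) + 9p ⇒ 26p ≥ 13 ⇒ p ≥ 13/26 = 1/2.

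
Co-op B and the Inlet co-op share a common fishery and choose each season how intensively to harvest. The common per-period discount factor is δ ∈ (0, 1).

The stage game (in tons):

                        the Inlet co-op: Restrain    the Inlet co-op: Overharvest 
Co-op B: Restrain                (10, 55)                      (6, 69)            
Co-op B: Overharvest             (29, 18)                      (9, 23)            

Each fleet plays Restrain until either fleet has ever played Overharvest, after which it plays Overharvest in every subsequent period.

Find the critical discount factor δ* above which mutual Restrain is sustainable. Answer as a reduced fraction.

Co-op B's threshold: (29−10)/(29−9) = 19/20.
the Inlet co-op's threshold: (69−55)/(69−23) = 7/23.
19/20 > 7/23, so Co-op B binds and δ* = 19/20.

19/20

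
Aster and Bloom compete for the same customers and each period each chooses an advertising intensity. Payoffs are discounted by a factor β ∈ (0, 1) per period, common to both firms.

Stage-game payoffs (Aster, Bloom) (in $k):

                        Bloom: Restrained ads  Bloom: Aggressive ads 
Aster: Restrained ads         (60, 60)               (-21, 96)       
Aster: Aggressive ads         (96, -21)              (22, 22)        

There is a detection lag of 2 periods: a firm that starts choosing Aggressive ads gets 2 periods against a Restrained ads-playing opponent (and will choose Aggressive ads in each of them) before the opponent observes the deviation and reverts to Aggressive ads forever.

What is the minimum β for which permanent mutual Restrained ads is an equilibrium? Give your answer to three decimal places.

0.697

The best deviation is to choose Aggressive ads for all 2 undetected periods, earning 96 each, then 22 forever once detected.
Deviation value: 96(1−β^2)/(1−β) + 22β^2/(1−β); cooperation value: 60/(1−β).
IC: 60 ≥ 96(1−β^2) + 22β^2 = 96 − 74β^2.
So β^2 ≥ 36/74 = 18/37, giving β ≥ (18/37)^(1/2) ≈ 0.697.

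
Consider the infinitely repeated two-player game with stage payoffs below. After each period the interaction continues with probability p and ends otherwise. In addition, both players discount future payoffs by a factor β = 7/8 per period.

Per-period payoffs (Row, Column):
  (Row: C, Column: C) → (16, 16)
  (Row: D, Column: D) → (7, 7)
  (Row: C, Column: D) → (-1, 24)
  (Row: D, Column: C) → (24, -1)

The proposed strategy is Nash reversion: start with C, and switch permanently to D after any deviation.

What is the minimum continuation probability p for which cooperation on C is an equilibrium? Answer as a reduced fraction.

64/119

Expected continuation weight on next period's payoff is β·p = 7/8·p, which plays the role of the discount factor.
Cooperation requires 7/8·p ≥ (24−16)/(24−7) = 8/17, hence p ≥ 64/119.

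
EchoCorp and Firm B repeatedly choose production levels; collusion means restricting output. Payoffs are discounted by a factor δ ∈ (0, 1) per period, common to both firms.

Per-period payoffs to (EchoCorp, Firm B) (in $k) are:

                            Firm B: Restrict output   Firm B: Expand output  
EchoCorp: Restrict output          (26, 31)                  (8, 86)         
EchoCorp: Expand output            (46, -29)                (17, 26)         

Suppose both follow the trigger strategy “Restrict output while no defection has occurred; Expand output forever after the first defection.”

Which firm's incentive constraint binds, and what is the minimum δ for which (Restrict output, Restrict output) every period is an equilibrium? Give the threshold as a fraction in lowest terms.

Firm B; δ ≥ 11/12

EchoCorp: cooperation gives 26 each period; deviation gives 46 once then 17 forever.
  26/(1−δ) ≥ 46 + 17δ/(1−δ) ⇒ δ ≥ 20/29.
Firm B: cooperation gives 31 each period; deviation gives 86 once then 26 forever.
  δ ≥ 55/60 = 11/12.
Both must hold, so the binding constraint is Firm B's: δ ≥ 11/12.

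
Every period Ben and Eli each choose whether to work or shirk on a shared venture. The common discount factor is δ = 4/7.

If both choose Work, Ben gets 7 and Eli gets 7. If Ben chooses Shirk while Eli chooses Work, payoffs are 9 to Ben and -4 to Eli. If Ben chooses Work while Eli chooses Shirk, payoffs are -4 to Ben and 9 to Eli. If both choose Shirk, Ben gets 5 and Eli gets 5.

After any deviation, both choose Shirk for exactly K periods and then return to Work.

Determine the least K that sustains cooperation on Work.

No profitable deviation requires (7−5)(δ+…+δ^K) ≥ 9−7, i.e. δ+…+δ^K ≥ 1 ≈ 1.0000.
With δ = 4/7, the partial sums are K=1: 0.5714, K=2: 0.8980, K=3: 1.0845.
K = 3 is the first length at which the sum reaches 1.0000.

3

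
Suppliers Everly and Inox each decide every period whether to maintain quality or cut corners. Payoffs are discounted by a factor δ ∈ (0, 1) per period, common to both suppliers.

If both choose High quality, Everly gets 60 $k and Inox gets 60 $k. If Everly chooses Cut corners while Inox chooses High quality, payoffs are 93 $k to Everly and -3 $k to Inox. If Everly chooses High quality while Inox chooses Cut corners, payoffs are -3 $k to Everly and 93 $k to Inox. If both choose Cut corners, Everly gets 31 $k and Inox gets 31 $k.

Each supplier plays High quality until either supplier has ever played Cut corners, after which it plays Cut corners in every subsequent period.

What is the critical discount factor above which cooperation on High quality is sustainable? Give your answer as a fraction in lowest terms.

33/62

Cooperation forever yields 60 each period: 60/(1−δ).
Deviating yields 93 once, then 31 forever: 93 + 31δ/(1−δ).
No profitable deviation requires 60/(1−δ) ≥ 93 + 31δ/(1−δ).
Multiplying by (1−δ): 60 ≥ 93(1−δ) + 31δ = 93 − 62δ.
So 62δ ≥ 33, i.e. δ ≥ 33/62.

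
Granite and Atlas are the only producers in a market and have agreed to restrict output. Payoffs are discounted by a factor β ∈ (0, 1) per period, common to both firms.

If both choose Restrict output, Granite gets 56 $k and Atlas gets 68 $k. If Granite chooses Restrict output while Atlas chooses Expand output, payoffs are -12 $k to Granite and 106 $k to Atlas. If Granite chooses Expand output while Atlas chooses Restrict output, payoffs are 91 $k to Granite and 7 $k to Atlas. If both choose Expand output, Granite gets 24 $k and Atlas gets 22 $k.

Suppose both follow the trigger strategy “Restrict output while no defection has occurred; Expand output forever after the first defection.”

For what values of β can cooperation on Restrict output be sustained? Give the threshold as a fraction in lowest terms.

35/67

Granite's threshold: (91−56)/(91−24) = 35/67.
Atlas's threshold: (106−68)/(106−22) = 19/42.
35/67 > 19/42, so Granite binds and β* = 35/67.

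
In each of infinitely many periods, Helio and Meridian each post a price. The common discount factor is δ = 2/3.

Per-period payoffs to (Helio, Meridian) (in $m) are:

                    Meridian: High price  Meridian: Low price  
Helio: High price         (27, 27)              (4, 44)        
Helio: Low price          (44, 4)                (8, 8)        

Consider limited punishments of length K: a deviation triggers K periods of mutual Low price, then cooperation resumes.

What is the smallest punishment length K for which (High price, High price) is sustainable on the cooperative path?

2

Need Σ_{k=1}^{K} δ^k ≥ (44−27)/(27−8) = 0.8947 at δ = 2/3.
At K = 1 the sum is 0.6667 < 0.8947; at K = 2 it is 1.1111 ≥ 0.8947.
So the minimum punishment length is K = 2.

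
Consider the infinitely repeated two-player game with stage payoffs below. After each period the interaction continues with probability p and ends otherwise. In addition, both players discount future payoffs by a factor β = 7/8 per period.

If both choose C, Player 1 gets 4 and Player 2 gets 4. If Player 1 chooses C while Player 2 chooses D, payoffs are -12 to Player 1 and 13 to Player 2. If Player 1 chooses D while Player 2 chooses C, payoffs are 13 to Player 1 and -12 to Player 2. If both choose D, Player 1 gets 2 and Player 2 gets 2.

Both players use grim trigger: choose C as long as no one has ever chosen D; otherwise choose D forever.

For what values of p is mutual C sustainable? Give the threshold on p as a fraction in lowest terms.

72/77

With continuation probability p and discount β, the effective per-period discount factor is βp.
Grim-trigger IC: βp ≥ (13−4)/(13−2) = 9/11.
So p ≥ (9/11)/(7/8) = 72/77.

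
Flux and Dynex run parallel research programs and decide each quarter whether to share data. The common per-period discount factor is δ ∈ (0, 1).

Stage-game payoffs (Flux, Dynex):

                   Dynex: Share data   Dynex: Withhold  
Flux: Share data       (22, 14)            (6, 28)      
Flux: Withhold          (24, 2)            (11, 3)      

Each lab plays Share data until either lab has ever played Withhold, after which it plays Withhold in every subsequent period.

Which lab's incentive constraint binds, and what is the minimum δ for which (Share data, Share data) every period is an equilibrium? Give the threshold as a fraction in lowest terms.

Flux's threshold: (24−22)/(24−11) = 2/13.
Dynex's threshold: (28−14)/(28−3) = 14/25.
2/13 < 14/25, so Dynex binds and δ* = 14/25.

Dynex; δ ≥ 14/25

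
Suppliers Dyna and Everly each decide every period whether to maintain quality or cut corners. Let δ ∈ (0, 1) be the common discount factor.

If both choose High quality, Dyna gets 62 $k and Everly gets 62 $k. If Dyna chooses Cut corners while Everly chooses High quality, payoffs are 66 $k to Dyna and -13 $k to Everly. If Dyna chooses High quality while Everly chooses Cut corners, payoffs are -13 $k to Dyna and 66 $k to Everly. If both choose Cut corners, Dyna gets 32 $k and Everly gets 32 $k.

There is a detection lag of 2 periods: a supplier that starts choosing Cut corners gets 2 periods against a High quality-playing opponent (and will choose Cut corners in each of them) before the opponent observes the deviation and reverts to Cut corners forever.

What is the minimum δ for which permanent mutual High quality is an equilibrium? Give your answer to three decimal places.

Deviating for the 2 undetected periods gains 66−62 = 4 per period over cooperation, then loses 62−32 = 30 per period forever once punishment starts.
Gain: 4(1 + δ + … + δ^1); loss: 30·δ^2/(1−δ).
No profitable deviation ⇔ 4(1−δ^2) ≤ 30·δ^2, i.e. δ^2 ≥ 4/(4+30) = 2/17.
Hence δ ≥ (2/17)^(1/2) ≈ 0.343.

0.343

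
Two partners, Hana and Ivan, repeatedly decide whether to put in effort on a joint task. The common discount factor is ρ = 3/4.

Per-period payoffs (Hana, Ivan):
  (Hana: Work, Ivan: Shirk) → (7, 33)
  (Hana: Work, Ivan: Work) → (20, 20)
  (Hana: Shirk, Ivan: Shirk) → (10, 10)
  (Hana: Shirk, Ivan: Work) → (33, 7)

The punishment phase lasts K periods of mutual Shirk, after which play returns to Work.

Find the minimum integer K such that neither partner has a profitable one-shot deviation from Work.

2

Need Σ_{k=1}^{K} ρ^k ≥ (33−20)/(20−10) = 1.3000 at ρ = 3/4.
At K = 1 the sum is 0.7500 < 1.3000; at K = 2 it is 1.3125 ≥ 1.3000.
So the minimum punishment length is K = 2.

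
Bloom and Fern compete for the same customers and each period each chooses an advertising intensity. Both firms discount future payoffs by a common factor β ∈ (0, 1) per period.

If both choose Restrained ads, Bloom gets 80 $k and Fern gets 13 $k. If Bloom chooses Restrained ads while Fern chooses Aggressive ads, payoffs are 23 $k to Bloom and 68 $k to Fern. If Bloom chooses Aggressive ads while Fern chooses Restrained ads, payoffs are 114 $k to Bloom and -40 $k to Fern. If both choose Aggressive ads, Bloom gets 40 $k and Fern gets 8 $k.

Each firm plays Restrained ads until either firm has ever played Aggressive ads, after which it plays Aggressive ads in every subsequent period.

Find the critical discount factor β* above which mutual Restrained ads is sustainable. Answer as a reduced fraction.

Bloom: cooperation gives 80 each period; deviation gives 114 once then 40 forever.
  80/(1−β) ≥ 114 + 40β/(1−β) ⇒ β ≥ 34/74 = 17/37.
Fern: cooperation gives 13 each period; deviation gives 68 once then 8 forever.
  β ≥ 55/60 = 11/12.
Both must hold, so the binding constraint is Fern's: β ≥ 11/12.

11/12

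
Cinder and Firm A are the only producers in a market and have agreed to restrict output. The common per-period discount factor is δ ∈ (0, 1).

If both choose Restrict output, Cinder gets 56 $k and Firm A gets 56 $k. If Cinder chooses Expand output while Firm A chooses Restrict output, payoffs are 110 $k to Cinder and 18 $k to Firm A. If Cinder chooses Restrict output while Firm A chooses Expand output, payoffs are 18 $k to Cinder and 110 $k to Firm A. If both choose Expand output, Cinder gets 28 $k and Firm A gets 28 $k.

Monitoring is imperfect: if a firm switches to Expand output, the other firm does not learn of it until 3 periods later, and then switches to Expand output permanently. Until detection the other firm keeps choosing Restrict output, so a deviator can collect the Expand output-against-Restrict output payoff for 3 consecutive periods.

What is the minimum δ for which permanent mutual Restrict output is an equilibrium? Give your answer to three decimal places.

A deviator earns 110 for 3 periods, then 28 forever; cooperating earns 56 forever. Multiplying the IC by (1−δ):
56 ≥ 110(1−δ^3) + 28δ^3, so 82·δ^3 ≥ 54 and δ^3 ≥ 27/41.
δ ≥ (27/41)^(1/3) ≈ 0.870.

0.870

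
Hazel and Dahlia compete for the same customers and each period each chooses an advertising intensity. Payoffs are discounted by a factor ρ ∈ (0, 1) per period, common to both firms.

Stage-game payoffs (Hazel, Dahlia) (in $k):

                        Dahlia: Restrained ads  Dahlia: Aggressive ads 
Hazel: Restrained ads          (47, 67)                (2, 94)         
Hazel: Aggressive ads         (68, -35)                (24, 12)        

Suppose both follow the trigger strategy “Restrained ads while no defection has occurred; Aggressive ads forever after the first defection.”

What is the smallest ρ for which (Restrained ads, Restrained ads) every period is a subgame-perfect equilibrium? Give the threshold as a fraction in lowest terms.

21/44

Hazel's threshold: (68−47)/(68−24) = 21/44.
Dahlia's threshold: (94−67)/(94−12) = 27/82.
21/44 > 27/82, so Hazel binds and ρ* = 21/44.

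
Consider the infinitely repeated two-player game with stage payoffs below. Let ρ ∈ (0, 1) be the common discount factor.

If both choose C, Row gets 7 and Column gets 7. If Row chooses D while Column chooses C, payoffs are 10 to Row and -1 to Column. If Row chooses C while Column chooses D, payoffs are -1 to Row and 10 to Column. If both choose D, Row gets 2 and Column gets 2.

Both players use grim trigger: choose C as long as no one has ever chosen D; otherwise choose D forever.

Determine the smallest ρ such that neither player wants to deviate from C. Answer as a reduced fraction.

Cooperation forever yields 7 each period: 7/(1−ρ).
Deviating yields 10 once, then 2 forever: 10 + 2ρ/(1−ρ).
No profitable deviation requires 7/(1−ρ) ≥ 10 + 2ρ/(1−ρ).
Multiplying by (1−ρ): 7 ≥ 10(1−ρ) + 2ρ = 10 − 8ρ.
So 8ρ ≥ 3, i.e. ρ ≥ 3/8.

3/8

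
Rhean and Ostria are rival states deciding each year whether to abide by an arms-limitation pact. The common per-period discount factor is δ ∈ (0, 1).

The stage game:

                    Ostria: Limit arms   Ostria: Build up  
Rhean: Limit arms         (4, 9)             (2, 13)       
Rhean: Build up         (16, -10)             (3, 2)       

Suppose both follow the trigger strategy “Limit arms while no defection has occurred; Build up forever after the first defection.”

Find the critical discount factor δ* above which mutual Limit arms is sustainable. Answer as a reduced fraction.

12/13

For Rhean: deviation gain 16−4 = 12, per-period punishment loss 4−3 = 1. IC gives δ ≥ 12/13.
For Ostria: gain 4, loss 7 per period, so δ ≥ 4/11.
The tighter constraint is Rhean's, so cooperation needs δ ≥ 12/13.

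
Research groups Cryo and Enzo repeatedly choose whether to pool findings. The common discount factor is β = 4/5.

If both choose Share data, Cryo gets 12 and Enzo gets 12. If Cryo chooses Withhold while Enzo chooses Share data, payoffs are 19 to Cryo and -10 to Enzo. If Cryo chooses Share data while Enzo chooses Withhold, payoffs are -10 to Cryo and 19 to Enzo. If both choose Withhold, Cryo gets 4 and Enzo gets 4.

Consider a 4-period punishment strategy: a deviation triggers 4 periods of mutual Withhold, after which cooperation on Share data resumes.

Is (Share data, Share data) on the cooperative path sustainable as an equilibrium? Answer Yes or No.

Yes

IC: β+…+β^4 ≥ (19−12)/(12−4) = 7/8.
At β = 4/5: partial sum = 2.3616 ≥ 0.8750. Cooperation sustainable.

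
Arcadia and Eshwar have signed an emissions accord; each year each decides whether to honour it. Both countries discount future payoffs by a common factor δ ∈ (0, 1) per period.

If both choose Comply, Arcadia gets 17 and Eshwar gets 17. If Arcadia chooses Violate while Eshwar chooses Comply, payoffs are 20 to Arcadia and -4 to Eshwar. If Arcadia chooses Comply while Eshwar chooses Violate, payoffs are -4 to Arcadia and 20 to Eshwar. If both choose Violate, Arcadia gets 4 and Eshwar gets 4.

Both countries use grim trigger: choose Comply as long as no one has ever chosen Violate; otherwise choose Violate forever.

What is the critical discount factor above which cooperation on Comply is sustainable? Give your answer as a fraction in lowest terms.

3/16

Under grim trigger the critical discount factor is (T−C)/(T−P) with T = 20, C = 17, P = 4.
δ* = (20−17)/(20−4) = 3/16.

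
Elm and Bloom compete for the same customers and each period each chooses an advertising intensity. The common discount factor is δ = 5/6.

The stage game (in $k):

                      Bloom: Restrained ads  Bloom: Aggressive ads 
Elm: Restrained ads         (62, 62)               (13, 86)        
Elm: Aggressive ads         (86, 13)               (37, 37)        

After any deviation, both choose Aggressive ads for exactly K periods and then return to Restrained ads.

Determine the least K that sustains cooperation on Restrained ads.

No profitable deviation requires (62−37)(δ+…+δ^K) ≥ 86−62, i.e. δ+…+δ^K ≥ 24/25 ≈ 0.9600.
With δ = 5/6, the partial sums are K=1: 0.8333, K=2: 1.5278.
K = 2 is the first length at which the sum reaches 0.9600.

2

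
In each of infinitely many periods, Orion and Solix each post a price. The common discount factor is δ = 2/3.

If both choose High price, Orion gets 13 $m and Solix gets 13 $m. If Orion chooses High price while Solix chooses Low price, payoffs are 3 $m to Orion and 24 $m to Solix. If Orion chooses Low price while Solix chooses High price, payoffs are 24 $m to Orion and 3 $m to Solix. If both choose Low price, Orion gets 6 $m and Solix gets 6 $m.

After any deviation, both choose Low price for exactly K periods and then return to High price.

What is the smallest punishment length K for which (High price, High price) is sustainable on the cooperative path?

4

Need Σ_{k=1}^{K} δ^k ≥ (24−13)/(13−6) = 1.5714 at δ = 2/3.
At K = 3 the sum is 1.4074 < 1.5714; at K = 4 it is 1.6049 ≥ 1.5714.
So the minimum punishment length is K = 4.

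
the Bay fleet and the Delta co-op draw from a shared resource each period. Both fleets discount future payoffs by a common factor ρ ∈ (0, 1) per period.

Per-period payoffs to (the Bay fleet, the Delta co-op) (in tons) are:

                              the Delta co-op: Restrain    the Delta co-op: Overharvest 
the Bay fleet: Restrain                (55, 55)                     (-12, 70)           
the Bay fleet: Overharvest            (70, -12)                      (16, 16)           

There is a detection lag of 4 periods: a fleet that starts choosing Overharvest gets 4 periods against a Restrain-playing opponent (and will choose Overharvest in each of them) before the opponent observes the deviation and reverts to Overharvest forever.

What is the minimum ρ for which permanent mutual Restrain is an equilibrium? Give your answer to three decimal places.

The best deviation is to choose Overharvest for all 4 undetected periods, earning 70 each, then 16 forever once detected.
Deviation value: 70(1−ρ^4)/(1−ρ) + 16ρ^4/(1−ρ); cooperation value: 55/(1−ρ).
IC: 55 ≥ 70(1−ρ^4) + 16ρ^4 = 70 − 54ρ^4.
So ρ^4 ≥ 15/54 = 5/18, giving ρ ≥ (5/18)^(1/4) ≈ 0.726.

0.726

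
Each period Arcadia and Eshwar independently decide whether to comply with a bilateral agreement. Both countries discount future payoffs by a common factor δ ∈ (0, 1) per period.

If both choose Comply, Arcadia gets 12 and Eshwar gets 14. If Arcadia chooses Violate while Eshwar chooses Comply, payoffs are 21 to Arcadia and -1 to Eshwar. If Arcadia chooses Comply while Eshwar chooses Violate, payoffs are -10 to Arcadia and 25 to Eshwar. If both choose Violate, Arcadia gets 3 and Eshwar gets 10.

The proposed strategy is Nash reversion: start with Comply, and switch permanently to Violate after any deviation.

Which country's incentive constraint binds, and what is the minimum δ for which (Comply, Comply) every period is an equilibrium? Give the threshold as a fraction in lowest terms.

Eshwar; δ ≥ 11/15

Arcadia's threshold: (21−12)/(21−3) = 1/2.
Eshwar's threshold: (25−14)/(25−10) = 11/15.
1/2 < 11/15, so Eshwar binds and δ* = 11/15.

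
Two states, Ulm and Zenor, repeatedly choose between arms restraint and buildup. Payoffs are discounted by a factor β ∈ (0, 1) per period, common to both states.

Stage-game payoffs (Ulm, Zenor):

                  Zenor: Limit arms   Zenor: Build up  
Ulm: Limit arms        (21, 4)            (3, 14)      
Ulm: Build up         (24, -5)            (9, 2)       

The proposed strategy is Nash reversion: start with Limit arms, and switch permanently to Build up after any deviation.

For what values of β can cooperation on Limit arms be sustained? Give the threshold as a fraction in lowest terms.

Ulm: cooperation gives 21 each period; deviation gives 24 once then 9 forever.
  21/(1−β) ≥ 24 + 9β/(1−β) ⇒ β ≥ 3/15 = 1/5.
Zenor: cooperation gives 4 each period; deviation gives 14 once then 2 forever.
  β ≥ 10/12 = 5/6.
Both must hold, so the binding constraint is Zenor's: β ≥ 5/6.

5/6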